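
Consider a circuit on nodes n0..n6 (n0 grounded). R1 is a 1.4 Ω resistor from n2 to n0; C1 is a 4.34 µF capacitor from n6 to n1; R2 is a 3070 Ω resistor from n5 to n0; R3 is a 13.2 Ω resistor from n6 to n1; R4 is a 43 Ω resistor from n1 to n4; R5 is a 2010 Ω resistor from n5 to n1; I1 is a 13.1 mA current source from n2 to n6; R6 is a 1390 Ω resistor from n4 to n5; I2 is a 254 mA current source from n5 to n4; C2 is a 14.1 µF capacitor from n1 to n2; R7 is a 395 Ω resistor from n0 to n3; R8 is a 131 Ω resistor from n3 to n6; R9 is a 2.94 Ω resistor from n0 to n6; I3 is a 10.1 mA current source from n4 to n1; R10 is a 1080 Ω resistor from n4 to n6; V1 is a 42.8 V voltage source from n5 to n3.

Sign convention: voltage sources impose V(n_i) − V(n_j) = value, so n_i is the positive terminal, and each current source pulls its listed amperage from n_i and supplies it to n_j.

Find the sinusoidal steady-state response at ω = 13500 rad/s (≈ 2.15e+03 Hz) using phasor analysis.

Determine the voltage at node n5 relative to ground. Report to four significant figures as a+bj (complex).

15.96-0.1292j V

Element admittances at ω=13500 rad/s:
  Y(R1) = 0.7143+0.000j S between n2,n0
  Y(C1) = 0.000+0.05859j S between n6,n1
  Y(R2) = 0.0003257+0.000j S between n5,n0
  Y(R3) = 0.07576+0.000j S between n6,n1
  Y(R4) = 0.02326+0.000j S between n1,n4
  Y(R5) = 0.0004975+0.000j S between n5,n1
  I1: injects 0.0131 A into n6 (from n2)
  Y(R6) = 0.0007194+0.000j S between n4,n5
  I2: injects 0.254 A into n4 (from n5)
  Y(C2) = 0.000+0.1904j S between n1,n2
  Y(R7) = 0.002532+0.000j S between n0,n3
  Y(R8) = 0.007634+0.000j S between n3,n6
  Y(R9) = 0.3401+0.000j S between n0,n6
  I3: injects 0.0101 A into n1 (from n4)
  Y(R10) = 0.0009259+0.000j S between n4,n6
  V1: constraint V(n5)−V(n3) = 42.8
Assemble and solve the 7×7 MNA system:
  V(n1)=0.3396-0.8342j  V(n2)=0.2130+0.03375j  V(n3)=-26.84-0.1292j  V(n4)=10.56-0.7854j  V(n5)=15.96-0.1292j  V(n6)=-0.2627-0.06979j
  i(V1)=-0.2708-0.0007807j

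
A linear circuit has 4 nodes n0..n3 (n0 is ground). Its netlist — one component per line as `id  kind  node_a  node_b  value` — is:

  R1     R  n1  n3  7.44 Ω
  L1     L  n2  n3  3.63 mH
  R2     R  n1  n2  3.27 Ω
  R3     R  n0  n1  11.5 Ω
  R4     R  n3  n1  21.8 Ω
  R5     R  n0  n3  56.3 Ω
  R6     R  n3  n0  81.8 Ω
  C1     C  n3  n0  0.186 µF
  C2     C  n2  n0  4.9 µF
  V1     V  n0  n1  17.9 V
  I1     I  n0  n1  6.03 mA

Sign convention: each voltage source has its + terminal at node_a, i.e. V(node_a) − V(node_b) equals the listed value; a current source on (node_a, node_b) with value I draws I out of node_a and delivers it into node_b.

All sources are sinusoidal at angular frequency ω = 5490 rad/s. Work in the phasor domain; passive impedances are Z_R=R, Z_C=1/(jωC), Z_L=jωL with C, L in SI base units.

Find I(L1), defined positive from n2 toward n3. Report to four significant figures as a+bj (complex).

MNA unknowns: 3 node voltages V₁..V_3 plus 1 source current (V1)
R1: Y=0.1344+0.000j on G[1,3]
L1: Y=0.000-0.05018j on G[2,3]
R2: Y=0.3058+0.000j on G[1,2]
R3: Y=0.08696+0.000j on G[0,1]
R4: Y=0.04587+0.000j on G[3,1]
R5: Y=0.01776+0.000j on G[0,3]
R6: Y=0.01222+0.000j on G[3,0]
C1: Y=0.000+0.001021j on G[3,0]
C2: Y=0.000+0.02690j on G[2,0]
V1: row V0−V1=17.9, i_V1 at 0,1
I1: z[0]−=0.00603, z[1]+=0.00603
solve → V1=-17.90+0.000j, V2=-17.87+1.140j, V3=-15.24+0.7022j
aux → i_V1=-2.051-0.4753j

0.02198+0.1321j A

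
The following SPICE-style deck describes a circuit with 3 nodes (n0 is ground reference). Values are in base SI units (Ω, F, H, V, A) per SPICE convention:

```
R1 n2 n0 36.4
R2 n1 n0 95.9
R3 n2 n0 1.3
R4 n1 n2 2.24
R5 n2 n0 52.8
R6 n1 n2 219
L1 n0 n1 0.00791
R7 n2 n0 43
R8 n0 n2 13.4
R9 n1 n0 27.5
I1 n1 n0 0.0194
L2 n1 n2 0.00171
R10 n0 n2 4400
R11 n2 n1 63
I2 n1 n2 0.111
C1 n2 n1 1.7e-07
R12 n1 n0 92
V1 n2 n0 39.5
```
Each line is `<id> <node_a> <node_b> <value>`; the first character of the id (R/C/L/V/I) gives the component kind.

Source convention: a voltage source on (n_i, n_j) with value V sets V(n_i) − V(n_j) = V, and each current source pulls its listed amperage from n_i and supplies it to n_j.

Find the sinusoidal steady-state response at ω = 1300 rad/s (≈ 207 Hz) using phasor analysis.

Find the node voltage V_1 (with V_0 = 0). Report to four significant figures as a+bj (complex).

Apply KCL at each of the 2 non-ground nodes and solve the resulting linear system.
Node n1: branches {R2, R4, R6, L1, R9, I1, L2, R11, I2, C1, R12} → V_1 = 33.64+1.216j
Node n2: branches {R1, R3, R4, R5, R6, R7, R8, L2, R10, R11, I2, C1, V1} → V_2 = 39.50+0.000j
Source currents: i(V1)=-38.17+3.202j

33.64+1.216j V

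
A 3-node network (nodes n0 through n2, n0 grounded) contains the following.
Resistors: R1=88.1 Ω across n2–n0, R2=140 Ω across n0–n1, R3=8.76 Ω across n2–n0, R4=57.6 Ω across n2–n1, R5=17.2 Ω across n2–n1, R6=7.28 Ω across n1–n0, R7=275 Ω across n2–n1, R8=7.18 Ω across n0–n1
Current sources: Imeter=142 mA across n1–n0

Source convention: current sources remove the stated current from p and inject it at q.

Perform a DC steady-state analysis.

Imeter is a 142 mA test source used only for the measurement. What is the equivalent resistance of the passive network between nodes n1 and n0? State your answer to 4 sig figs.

Apply KCL at each of the 2 non-ground nodes and solve the resulting linear system.
Node n1: branches {R2, R4, R5, R6, R7, R8, Imeter} → V_1 = -0.4273
Node n2: branches {R1, R3, R4, R5, R7} → V_2 = -0.1652

R_eq = 3.009 Ω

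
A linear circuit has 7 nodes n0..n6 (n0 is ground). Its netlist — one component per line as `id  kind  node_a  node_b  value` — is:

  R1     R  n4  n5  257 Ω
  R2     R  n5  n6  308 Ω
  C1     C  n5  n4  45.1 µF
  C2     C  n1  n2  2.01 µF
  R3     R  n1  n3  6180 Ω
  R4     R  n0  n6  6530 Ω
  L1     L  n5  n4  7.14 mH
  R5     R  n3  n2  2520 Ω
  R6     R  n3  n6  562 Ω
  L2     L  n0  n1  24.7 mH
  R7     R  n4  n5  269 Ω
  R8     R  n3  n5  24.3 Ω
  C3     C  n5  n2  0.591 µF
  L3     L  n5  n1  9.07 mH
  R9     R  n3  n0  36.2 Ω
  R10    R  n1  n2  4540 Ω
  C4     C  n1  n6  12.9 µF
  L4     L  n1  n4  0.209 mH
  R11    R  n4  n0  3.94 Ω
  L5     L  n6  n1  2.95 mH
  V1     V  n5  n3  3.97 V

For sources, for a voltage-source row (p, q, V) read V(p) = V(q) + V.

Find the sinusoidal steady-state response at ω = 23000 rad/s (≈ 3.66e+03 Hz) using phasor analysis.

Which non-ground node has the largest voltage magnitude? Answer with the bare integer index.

3

Apply KCL at each of the 6 non-ground nodes and solve the resulting linear system.
Node n1: branches {C2, R3, L2, L3, R10, C4, L4, L5} → V_1 = 0.3882-0.02840j
Node n2: branches {C2, R5, C3, R10} → V_2 = 0.3887-0.01641j
Node n3: branches {R3, R5, R6, R8, R9, V1} → V_3 = -3.577-0.09142j
Node n4: branches {R1, C1, L1, R7, L4, R11} → V_4 = 0.3893+0.01264j
Node n5: branches {R1, R2, C1, L1, R7, R8, C3, L3, V1} → V_5 = 0.3929-0.09142j
Node n6: branches {R2, R4, R6, C4, L5} → V_6 = 0.3866-0.003253j
Source currents: i(V1)=-0.2715-0.002722j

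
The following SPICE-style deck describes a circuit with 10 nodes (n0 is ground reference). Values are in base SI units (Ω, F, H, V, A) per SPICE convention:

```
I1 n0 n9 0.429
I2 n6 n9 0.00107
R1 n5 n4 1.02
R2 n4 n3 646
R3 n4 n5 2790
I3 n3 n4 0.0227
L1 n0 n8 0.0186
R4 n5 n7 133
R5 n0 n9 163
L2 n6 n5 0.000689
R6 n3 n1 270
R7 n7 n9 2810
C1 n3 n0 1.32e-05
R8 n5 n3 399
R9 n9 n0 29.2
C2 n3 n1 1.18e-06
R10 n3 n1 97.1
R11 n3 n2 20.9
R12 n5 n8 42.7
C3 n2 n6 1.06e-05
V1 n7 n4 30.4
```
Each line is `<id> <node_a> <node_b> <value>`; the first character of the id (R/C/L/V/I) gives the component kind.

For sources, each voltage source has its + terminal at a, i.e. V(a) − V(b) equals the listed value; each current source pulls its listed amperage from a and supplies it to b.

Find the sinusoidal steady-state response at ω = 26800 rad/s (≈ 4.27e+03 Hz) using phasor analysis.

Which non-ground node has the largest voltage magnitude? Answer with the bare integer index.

7

Element admittances at ω=26800 rad/s:
  I1: injects 0.429 A into n9 (from n0)
  I2: injects 0.00107 A into n9 (from n6)
  Y(R1) = 0.9804+0.000j S between n5,n4
  Y(R2) = 0.001548+0.000j S between n4,n3
  Y(R3) = 0.0003584+0.000j S between n4,n5
  I3: injects 0.0227 A into n4 (from n3)
  Y(L1) = 0.000-0.002006j S between n0,n8
  Y(R4) = 0.007519+0.000j S between n5,n7
  Y(R5) = 0.006135+0.000j S between n0,n9
  Y(L2) = 0.000-0.05416j S between n6,n5
  Y(R6) = 0.003704+0.000j S between n3,n1
  Y(R7) = 0.0003559+0.000j S between n7,n9
  Y(C1) = 0.000+0.3538j S between n3,n0
  Y(R8) = 0.002506+0.000j S between n5,n3
  Y(R9) = 0.03425+0.000j S between n9,n0
  Y(C2) = 0.000+0.03162j S between n3,n1
  Y(R10) = 0.01030+0.000j S between n3,n1
  Y(R11) = 0.04785+0.000j S between n3,n2
  Y(R12) = 0.02342+0.000j S between n5,n8
  Y(C3) = 0.000+0.2841j S between n2,n6
  V1: constraint V(n7)−V(n4) = 30.4
Assemble and solve the 10×10 MNA system:
  V(n1)=0.001260+0.02425j  V(n2)=0.2793+0.01577j  V(n3)=0.001260+0.02425j  V(n4)=0.06989+0.2340j  V(n5)=0.2854+0.2344j  V(n6)=0.2779-0.03106j  V(n7)=30.47+0.2340j  V(n8)=0.2634+0.2569j  V(n9)=10.82+0.002044j
  i(V1)=-0.2339-7.943e-05j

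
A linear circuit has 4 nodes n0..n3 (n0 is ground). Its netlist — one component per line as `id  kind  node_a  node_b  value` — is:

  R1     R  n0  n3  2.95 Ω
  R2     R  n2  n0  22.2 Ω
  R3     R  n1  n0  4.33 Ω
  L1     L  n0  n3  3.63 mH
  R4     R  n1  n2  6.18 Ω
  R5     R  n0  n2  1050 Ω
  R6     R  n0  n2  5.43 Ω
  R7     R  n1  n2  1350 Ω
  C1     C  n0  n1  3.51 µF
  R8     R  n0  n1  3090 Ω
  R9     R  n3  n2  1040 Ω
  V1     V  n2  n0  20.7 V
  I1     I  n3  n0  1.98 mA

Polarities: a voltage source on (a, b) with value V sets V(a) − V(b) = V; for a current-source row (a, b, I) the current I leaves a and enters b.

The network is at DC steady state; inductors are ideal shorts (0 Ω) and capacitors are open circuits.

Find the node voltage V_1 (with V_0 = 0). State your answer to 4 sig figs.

8.544 V

Apply KCL at each of the 3 non-ground nodes and solve the resulting linear system.
Node n1: branches {R3, R4, R7, C1, R8} → V_1 = 8.544
Node n2: branches {R2, R4, R5, R6, R7, R9, V1} → V_2 = 20.70
Node n3: branches {R1, L1, R9, I1} → V_3 = 0.000
Source currents: i(L1)=-0.01792, i(V1)=-6.760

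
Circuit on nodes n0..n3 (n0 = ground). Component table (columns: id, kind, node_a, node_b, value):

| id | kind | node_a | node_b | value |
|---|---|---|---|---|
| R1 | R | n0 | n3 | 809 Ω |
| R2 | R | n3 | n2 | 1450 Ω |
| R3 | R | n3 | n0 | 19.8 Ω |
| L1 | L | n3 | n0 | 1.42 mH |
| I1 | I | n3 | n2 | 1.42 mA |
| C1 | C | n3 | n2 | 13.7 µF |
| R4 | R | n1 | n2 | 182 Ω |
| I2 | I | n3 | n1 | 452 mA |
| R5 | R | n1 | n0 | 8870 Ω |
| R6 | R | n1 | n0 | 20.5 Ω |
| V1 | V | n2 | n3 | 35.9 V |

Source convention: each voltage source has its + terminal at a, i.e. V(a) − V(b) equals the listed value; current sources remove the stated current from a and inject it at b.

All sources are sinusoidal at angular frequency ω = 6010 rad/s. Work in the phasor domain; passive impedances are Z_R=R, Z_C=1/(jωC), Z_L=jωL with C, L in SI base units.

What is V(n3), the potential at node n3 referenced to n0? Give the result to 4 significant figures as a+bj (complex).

-1.953-4.037j V

MNA unknowns: 3 node voltages V₁..V_3 plus 1 source current (V1)
R1: Y=0.001236+0.000j on G[0,3]
R2: Y=0.0006897+0.000j on G[3,2]
R3: Y=0.05051+0.000j on G[3,0]
L1: Y=0.000-0.1172j on G[3,0]
I1: z[3]−=0.00142, z[2]+=0.00142
C1: Y=0.000+0.08234j on G[3,2]
R4: Y=0.005495+0.000j on G[1,2]
I2: z[3]−=0.452, z[1]+=0.452
R5: Y=0.0001127+0.000j on G[1,0]
R6: Y=0.04878+0.000j on G[1,0]
V1: row V2−V3=35.9, i_V1 at 2,3
solve → V1=11.74-0.4078j, V2=33.95-4.037j, V3=-1.953-4.037j
aux → i_V1=-0.1454-2.936j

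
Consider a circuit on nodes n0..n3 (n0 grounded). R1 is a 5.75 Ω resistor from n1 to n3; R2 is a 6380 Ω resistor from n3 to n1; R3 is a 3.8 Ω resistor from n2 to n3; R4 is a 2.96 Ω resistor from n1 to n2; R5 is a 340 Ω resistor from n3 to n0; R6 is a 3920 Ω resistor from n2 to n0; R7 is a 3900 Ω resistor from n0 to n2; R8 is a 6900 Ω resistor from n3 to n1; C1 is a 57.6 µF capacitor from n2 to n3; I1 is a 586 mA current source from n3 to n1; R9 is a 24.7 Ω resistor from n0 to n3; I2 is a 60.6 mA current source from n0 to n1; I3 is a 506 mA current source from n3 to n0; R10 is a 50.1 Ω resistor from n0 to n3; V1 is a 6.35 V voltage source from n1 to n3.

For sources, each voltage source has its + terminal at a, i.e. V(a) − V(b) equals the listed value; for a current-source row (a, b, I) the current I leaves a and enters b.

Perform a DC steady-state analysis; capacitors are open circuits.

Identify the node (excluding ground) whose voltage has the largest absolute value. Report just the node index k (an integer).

MNA unknowns: 3 node voltages V₁..V_3 plus 1 source current (V1)
R1: Y=0.1739 on G[1,3]
R2: Y=0.0001567 on G[3,1]
R3: Y=0.2632 on G[2,3]
R4: Y=0.3378 on G[1,2]
R5: Y=0.002941 on G[3,0]
R6: Y=0.0002551 on G[2,0]
R7: Y=0.0002564 on G[0,2]
R8: Y=0.0001449 on G[3,1]
C1: Y=0.000 on G[2,3]
I1: z[3]−=0.586, z[1]+=0.586
R9: Y=0.04049 on G[0,3]
I2: z[0]−=0.0606, z[1]+=0.0606
I3: z[3]−=0.506, z[0]+=0.506
R10: Y=0.01996 on G[0,3]
V1: row V1−V3=6.35, i_V1 at 1,3
solve → V1=-0.6490, V2=-3.427, V3=-6.999
aux → i_V1=-1.398

3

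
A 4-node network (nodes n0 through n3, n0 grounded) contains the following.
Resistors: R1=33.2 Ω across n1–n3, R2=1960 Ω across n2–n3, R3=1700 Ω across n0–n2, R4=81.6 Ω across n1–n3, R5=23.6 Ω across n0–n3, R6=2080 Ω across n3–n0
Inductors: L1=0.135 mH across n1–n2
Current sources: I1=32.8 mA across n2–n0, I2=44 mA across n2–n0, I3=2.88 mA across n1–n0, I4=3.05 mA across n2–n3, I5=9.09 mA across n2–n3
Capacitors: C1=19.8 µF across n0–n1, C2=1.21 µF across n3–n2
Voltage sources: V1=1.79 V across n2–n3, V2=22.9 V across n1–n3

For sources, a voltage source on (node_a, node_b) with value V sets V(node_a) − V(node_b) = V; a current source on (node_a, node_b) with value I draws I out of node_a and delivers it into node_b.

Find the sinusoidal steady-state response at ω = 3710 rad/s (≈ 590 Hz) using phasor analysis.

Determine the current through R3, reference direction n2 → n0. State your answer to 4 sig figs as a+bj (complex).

-0.009210-0.005423j A

Apply KCL at each of the 3 non-ground nodes and solve the resulting linear system.
Node n1: branches {R1, L1, I3, R4, C1, V2} → V_1 = 5.452-9.219j
Node n2: branches {L1, I1, R2, I2, I4, R3, C2, I5, V1} → V_2 = -15.66-9.219j
Node n3: branches {R1, R2, I4, R4, C2, R5, R6, I5, V1, V2} → V_3 = -17.45-9.219j
Source currents: i(V1)=-0.08064-42.15j, i(V2)=-1.651+41.75j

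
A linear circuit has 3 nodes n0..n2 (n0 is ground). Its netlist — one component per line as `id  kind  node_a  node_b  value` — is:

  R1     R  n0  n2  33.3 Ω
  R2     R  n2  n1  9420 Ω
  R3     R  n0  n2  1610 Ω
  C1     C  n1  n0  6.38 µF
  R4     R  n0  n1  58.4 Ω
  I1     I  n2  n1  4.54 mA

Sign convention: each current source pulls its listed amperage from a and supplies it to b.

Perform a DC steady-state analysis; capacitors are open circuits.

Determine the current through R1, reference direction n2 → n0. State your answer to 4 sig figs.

-0.004405 A

Apply KCL at each of the 2 non-ground nodes and solve the resulting linear system.
Node n1: branches {R2, C1, R4, I1} → V_1 = 0.2626
Node n2: branches {R1, R2, R3, I1} → V_2 = -0.1467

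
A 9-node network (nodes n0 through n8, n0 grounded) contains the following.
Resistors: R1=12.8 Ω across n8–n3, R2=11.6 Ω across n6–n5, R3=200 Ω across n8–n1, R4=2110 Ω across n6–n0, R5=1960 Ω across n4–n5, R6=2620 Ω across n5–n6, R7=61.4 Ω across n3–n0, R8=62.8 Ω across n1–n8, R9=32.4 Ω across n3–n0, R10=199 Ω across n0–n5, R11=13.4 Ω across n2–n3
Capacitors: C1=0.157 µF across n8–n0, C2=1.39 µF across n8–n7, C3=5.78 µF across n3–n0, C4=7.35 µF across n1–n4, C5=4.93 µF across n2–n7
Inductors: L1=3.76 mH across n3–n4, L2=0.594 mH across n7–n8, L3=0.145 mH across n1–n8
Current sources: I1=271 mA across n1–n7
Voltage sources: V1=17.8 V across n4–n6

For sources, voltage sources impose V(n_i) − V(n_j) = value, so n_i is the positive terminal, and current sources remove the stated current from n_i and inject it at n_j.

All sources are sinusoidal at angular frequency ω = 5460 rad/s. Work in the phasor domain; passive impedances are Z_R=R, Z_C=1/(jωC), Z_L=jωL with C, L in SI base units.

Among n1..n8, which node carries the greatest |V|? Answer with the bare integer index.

Element admittances at ω=5460 rad/s:
  Y(R1) = 0.07812+0.000j S between n8,n3
  Y(R2) = 0.08621+0.000j S between n6,n5
  Y(C1) = 0.000+0.0008572j S between n8,n0
  Y(C2) = 0.000+0.007589j S between n8,n7
  Y(C3) = 0.000+0.03156j S between n3,n0
  Y(R3) = 0.005000+0.000j S between n8,n1
  Y(L1) = 0.000-0.04871j S between n3,n4
  Y(R4) = 0.0004739+0.000j S between n6,n0
  Y(R5) = 0.0005102+0.000j S between n4,n5
  I1: injects 0.271 A into n7 (from n1)
  Y(C4) = 0.000+0.04013j S between n1,n4
  Y(R6) = 0.0003817+0.000j S between n5,n6
  Y(R7) = 0.01629+0.000j S between n3,n0
  Y(R8) = 0.01592+0.000j S between n1,n8
  Y(R9) = 0.03086+0.000j S between n3,n0
  Y(R10) = 0.005025+0.000j S between n0,n5
  Y(L2) = 0.000-0.3083j S between n7,n8
  Y(L3) = 0.000-1.263j S between n1,n8
  Y(R11) = 0.07463+0.000j S between n2,n3
  Y(C5) = 0.000+0.02692j S between n2,n7
  V1: constraint V(n4)−V(n6) = 17.8
Assemble and solve the 9×9 MNA system:
  V(n1)=0.6201+0.2464j  V(n2)=0.1249-0.6554j  V(n3)=0.9482-0.8938j  V(n4)=3.835+2.220j  V(n5)=-13.10+2.099j  V(n6)=-13.96+2.220j  V(n7)=0.7860+1.627j  V(n8)=0.7268+0.5219j
  i(V1)=-0.08111+0.01154j

6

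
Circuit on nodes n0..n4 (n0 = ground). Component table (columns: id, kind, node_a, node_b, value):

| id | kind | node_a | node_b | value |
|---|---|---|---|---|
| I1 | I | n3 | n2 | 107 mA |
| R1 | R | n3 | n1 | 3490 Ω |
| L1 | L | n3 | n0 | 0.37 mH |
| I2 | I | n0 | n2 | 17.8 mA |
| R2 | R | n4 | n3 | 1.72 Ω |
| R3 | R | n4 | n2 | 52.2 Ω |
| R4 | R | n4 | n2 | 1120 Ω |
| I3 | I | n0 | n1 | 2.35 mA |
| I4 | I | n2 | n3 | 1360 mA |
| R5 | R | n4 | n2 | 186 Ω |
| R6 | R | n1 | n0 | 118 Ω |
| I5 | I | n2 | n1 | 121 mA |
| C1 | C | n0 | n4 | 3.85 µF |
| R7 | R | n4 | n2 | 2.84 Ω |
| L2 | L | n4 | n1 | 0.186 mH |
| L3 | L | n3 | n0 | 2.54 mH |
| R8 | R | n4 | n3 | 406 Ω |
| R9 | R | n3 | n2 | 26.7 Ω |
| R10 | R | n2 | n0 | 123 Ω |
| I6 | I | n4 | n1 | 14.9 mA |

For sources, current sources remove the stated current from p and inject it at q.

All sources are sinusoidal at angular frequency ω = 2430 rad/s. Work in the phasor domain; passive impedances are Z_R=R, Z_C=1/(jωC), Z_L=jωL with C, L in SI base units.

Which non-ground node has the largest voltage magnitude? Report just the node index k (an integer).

Apply KCL at each of the 4 non-ground nodes and solve the resulting linear system.
Node n1: branches {R1, I3, R6, I5, L2, I6} → V_1 = -1.725+0.1506j
Node n2: branches {I1, I2, R3, R4, I4, R5, I5, R7, R9, R10} → V_2 = -4.746+0.07765j
Node n3: branches {I1, R1, L1, R2, I4, L3, R8, R9} → V_3 = -0.01117+0.05816j
Node n4: branches {R2, R3, R4, R5, C1, R7, L2, R8, I6} → V_4 = -1.726+0.08125j

2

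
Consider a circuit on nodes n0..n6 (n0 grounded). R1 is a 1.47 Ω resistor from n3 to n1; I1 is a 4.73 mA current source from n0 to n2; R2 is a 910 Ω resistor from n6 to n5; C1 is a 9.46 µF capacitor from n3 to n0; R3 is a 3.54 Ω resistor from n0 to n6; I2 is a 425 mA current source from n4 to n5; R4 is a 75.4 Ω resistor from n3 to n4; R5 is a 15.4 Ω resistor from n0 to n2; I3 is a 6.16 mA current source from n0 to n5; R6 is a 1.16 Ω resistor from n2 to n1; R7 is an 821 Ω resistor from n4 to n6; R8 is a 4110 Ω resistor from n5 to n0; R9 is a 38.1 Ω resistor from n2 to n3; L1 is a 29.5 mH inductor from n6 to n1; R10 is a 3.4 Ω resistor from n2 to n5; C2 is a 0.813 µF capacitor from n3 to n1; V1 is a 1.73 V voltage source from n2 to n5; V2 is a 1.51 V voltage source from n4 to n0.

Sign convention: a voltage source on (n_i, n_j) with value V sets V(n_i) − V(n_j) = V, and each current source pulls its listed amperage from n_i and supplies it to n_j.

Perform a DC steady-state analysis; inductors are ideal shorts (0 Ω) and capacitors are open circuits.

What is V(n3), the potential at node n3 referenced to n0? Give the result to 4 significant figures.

Apply KCL at each of the 6 non-ground nodes and solve the resulting linear system.
Node n1: branches {R1, R6, L1, C2} → V_1 = 1.196
Node n2: branches {I1, R5, R6, R9, R10, V1} → V_2 = 1.574
Node n3: branches {R1, C1, R4, R9, C2} → V_3 = 1.216
Node n4: branches {I2, R4, R7, V2} → V_4 = 1.510
Node n5: branches {R2, I2, I3, R8, R10, V1} → V_5 = -0.1557
Node n6: branches {R2, R3, R7, L1} → V_6 = 1.196
Source currents: i(L1)=-0.3391, i(V1)=-0.9415, i(V2)=-0.4293

1.216 V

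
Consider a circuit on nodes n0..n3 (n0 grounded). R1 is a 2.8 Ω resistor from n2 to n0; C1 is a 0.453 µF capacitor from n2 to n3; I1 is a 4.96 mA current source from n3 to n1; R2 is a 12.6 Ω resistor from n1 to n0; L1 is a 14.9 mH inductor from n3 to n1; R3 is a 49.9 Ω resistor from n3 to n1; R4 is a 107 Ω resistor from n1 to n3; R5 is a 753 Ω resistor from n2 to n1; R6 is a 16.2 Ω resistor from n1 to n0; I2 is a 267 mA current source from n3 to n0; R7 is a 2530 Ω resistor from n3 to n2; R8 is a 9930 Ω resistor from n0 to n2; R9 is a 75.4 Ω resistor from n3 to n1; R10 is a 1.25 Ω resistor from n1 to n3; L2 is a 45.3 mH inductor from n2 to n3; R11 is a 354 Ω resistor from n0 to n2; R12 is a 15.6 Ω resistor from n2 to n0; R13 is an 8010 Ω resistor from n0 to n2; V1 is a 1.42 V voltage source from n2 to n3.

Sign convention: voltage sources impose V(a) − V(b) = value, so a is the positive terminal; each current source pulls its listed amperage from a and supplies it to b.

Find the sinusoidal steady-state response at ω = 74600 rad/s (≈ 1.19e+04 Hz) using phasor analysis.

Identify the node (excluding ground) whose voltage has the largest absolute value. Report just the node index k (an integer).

Element admittances at ω=74600 rad/s:
  Y(R1) = 0.3571+0.000j S between n2,n0
  Y(C1) = 0.000+0.03379j S between n2,n3
  I1: injects 0.00496 A into n1 (from n3)
  Y(R2) = 0.07937+0.000j S between n1,n0
  Y(L1) = 0.000-0.0008997j S between n3,n1
  Y(R3) = 0.02004+0.000j S between n3,n1
  Y(R4) = 0.009346+0.000j S between n1,n3
  Y(R5) = 0.001328+0.000j S between n2,n1
  Y(R6) = 0.06173+0.000j S between n1,n0
  I2: injects 0.267 A into n0 (from n3)
  Y(R7) = 0.0003953+0.000j S between n3,n2
  Y(R8) = 0.0001007+0.000j S between n0,n2
  Y(R9) = 0.01326+0.000j S between n3,n1
  Y(R10) = 0.8000+0.000j S between n1,n3
  Y(L2) = 0.000-0.0002959j S between n2,n3
  Y(R11) = 0.002825+0.000j S between n0,n2
  Y(R12) = 0.06410+0.000j S between n2,n0
  Y(R13) = 0.0001248+0.000j S between n0,n2
  V1: constraint V(n2)−V(n3) = 1.42
Assemble and solve the 4×4 MNA system:
  V(n1)=-1.361+0.0001675j  V(n2)=-0.1767-5.570e-05j  V(n3)=-1.597-5.570e-05j
  i(V1)=0.07283-0.04754j

3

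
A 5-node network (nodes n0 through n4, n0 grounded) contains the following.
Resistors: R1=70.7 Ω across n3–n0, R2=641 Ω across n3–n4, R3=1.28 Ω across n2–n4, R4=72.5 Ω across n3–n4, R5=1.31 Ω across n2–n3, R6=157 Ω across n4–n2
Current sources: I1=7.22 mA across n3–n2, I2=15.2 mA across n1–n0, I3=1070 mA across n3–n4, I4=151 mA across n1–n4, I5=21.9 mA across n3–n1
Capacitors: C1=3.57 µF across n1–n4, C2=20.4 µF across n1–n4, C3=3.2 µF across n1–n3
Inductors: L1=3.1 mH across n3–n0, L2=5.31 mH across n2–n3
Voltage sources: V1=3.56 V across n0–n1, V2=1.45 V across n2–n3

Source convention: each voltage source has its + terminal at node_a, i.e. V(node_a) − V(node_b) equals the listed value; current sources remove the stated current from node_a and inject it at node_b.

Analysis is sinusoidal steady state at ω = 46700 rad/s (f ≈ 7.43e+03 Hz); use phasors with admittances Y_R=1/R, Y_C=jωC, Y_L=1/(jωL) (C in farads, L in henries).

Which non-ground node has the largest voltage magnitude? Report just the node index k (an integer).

3

MNA unknowns: 4 node voltages V₁..V_4 plus 2 source currents (V1, V2)
R1: Y=0.01414+0.000j on G[3,0]
R2: Y=0.001560+0.000j on G[3,4]
I1: z[3]−=0.00722, z[2]+=0.00722
I2: z[1]−=0.0152, z[0]+=0.0152
R3: Y=0.7812+0.000j on G[2,4]
I3: z[3]−=1.07, z[4]+=1.07
C1: Y=0.000+0.1667j on G[1,4]
R4: Y=0.01379+0.000j on G[3,4]
C2: Y=0.000+0.9527j on G[1,4]
R5: Y=0.7634+0.000j on G[2,3]
L1: Y=0.000-0.006908j on G[3,0]
I4: z[1]−=0.151, z[4]+=0.151
R6: Y=0.006369+0.000j on G[4,2]
C3: Y=0.000+0.1494j on G[1,3]
L2: Y=0.000-0.004033j on G[2,3]
I5: z[3]−=0.0219, z[1]+=0.0219
V1: row V0−V1=3.56, i_V1 at 0,1
V2: row V2−V3=1.45, i_V2 at 2,3
solve → V1=-3.560+0.000j, V2=-4.479+0.1744j, V3=-5.929+0.1744j, V4=-3.283-0.2125j
aux → i_V1=-0.06746+0.04342j, i_V2=-0.1571-0.2988j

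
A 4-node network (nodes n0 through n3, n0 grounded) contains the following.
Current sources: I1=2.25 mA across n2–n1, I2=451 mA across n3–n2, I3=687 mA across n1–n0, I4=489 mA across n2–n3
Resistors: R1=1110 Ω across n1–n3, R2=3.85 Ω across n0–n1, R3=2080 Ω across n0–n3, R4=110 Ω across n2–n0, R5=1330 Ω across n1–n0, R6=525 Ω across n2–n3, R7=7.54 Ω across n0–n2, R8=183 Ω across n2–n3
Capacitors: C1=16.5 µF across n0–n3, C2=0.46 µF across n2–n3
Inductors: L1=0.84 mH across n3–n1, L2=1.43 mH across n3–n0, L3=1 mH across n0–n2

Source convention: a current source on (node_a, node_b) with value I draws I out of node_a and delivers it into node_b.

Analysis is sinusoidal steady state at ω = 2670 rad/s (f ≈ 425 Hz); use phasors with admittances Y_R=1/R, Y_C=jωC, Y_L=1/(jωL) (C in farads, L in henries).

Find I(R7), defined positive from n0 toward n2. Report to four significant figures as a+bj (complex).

0.004061+0.01578j A

Apply KCL at each of the 3 non-ground nodes and solve the resulting linear system.
Node n1: branches {I1, R1, R2, L1, R5, I3} → V_1 = -1.911-1.059j
Node n2: branches {I1, R4, R6, R7, I2, C2, L3, R8, I4} → V_2 = -0.03062-0.1190j
Node n3: branches {R1, C1, R3, L1, L2, R6, I2, C2, R8, I4} → V_3 = -1.292-0.6408j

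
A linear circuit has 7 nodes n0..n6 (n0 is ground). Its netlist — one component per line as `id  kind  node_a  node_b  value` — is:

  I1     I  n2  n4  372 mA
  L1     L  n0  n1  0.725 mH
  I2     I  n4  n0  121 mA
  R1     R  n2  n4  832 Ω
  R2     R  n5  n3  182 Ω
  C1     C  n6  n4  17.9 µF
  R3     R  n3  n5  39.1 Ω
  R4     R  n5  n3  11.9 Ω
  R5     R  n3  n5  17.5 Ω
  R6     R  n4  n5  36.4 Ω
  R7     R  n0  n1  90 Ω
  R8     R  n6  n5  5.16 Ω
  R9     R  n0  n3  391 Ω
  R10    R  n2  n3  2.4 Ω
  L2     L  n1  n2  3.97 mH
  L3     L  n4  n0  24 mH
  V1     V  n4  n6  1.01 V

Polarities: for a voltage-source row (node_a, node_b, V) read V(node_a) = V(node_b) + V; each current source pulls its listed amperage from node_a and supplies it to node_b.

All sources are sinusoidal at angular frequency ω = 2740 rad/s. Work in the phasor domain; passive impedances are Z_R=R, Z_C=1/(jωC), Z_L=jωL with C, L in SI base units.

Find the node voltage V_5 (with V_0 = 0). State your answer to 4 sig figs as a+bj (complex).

1.392-0.9750j V

MNA unknowns: 6 node voltages V₁..V_6 plus 1 source current (V1)
I1: z[2]−=0.372, z[4]+=0.372
L1: Y=0.000-0.5034j on G[0,1]
I2: z[4]−=0.121, z[0]+=0.121
R1: Y=0.001202+0.000j on G[2,4]
R2: Y=0.005495+0.000j on G[5,3]
C1: Y=0.000+0.04905j on G[6,4]
R3: Y=0.02558+0.000j on G[3,5]
R4: Y=0.08403+0.000j on G[5,3]
R5: Y=0.05714+0.000j on G[3,5]
R6: Y=0.02747+0.000j on G[4,5]
R7: Y=0.01111+0.000j on G[0,1]
R8: Y=0.1938+0.000j on G[6,5]
R9: Y=0.002558+0.000j on G[0,3]
R10: Y=0.4167+0.000j on G[2,3]
L2: Y=0.000-0.09193j on G[1,2]
L3: Y=0.000-0.01521j on G[4,0]
V1: row V4−V6=1.01, i_V1 at 4,6
solve → V1=-0.1151-0.2149j, V2=-0.7195-1.406j, V3=-0.1014-1.274j, V4=3.440-0.7422j, V5=1.392-0.9750j, V6=2.430-0.7422j
aux → i_V1=0.2010-0.004423j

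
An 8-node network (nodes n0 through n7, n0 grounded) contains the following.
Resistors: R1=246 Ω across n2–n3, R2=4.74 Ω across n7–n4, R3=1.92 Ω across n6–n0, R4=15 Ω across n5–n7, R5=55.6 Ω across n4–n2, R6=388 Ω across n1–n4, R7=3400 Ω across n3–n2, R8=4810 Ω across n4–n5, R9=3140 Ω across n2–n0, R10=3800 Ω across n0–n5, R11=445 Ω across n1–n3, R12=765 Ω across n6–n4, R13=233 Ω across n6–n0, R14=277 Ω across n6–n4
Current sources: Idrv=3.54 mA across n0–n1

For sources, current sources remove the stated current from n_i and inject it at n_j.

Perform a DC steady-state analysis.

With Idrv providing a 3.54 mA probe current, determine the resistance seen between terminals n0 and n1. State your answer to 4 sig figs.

R_eq = 434.6 Ω

MNA unknowns: 7 node voltages V₁..V_7
R1: Y=0.004065 on G[2,3]
R2: Y=0.2110 on G[7,4]
R3: Y=0.5208 on G[6,0]
R4: Y=0.06667 on G[5,7]
R5: Y=0.01799 on G[4,2]
R6: Y=0.002577 on G[1,4]
R7: Y=0.0002941 on G[3,2]
R8: Y=0.0002079 on G[4,5]
R9: Y=0.0003185 on G[2,0]
R10: Y=0.0002632 on G[0,5]
R11: Y=0.002247 on G[1,3]
R12: Y=0.001307 on G[6,4]
R13: Y=0.004292 on G[6,0]
R14: Y=0.003610 on G[6,4]
Idrv: z[0]−=0.00354, z[1]+=0.00354
solve → V1=1.539, V2=0.7025, V3=0.9869, V4=0.6460, V5=0.6427, V6=0.005993, V7=0.6452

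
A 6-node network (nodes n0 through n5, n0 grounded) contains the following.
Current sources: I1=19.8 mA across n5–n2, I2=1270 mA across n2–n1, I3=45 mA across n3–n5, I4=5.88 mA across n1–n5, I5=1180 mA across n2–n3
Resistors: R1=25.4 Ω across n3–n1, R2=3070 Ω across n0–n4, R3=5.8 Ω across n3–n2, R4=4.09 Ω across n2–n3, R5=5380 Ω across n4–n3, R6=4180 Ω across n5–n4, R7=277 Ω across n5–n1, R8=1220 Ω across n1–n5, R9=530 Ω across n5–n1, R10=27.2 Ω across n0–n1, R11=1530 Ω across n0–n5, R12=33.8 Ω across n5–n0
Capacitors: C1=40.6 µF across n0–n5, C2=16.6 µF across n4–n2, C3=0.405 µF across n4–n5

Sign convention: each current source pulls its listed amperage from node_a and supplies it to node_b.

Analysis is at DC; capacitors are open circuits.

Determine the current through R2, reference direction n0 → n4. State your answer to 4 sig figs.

0.002611 A

Apply KCL at each of the 5 non-ground nodes and solve the resulting linear system.
Node n1: branches {R1, I2, R7, R8, I4, R9, R10} → V_1 = -0.5090
Node n2: branches {I1, I2, R3, R4, C2, I5} → V_2 = -39.12
Node n3: branches {R1, R3, R4, R5, I3, I5} → V_3 = -33.29
Node n4: branches {R2, R5, R6, C2, C3} → V_4 = -8.016
Node n5: branches {I1, R6, C1, R7, R8, I3, I4, C3, R9, R11, R12} → V_5 = 0.7052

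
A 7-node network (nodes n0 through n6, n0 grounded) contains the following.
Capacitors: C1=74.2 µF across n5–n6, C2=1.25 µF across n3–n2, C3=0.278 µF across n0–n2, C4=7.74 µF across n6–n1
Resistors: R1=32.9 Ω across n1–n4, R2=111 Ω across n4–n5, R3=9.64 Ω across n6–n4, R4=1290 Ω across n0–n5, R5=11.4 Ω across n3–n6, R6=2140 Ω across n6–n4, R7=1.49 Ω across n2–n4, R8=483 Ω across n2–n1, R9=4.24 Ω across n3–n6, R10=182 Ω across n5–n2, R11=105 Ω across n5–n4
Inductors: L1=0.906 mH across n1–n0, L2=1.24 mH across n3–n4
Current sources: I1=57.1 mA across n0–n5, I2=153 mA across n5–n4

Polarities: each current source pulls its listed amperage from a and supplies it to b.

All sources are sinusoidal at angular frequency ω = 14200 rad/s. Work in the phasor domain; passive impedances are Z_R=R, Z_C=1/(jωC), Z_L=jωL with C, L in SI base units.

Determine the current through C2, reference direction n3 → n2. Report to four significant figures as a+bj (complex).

Element admittances at ω=14200 rad/s:
  Y(C1) = 0.000+1.054j S between n5,n6
  Y(C2) = 0.000+0.01775j S between n3,n2
  Y(R1) = 0.03040+0.000j S between n1,n4
  Y(L1) = 0.000-0.07773j S between n1,n0
  Y(R2) = 0.009009+0.000j S between n4,n5
  Y(R3) = 0.1037+0.000j S between n6,n4
  Y(R4) = 0.0007752+0.000j S between n0,n5
  Y(R5) = 0.08772+0.000j S between n3,n6
  Y(C3) = 0.000+0.003948j S between n0,n2
  Y(R6) = 0.0004673+0.000j S between n6,n4
  Y(R7) = 0.6711+0.000j S between n2,n4
  Y(L2) = 0.000-0.05679j S between n3,n4
  Y(R8) = 0.002070+0.000j S between n2,n1
  Y(C4) = 0.000+0.1099j S between n6,n1
  Y(R9) = 0.2358+0.000j S between n3,n6
  Y(R10) = 0.005495+0.000j S between n5,n2
  Y(R11) = 0.009524+0.000j S between n5,n4
  I1: injects 0.0571 A into n5 (from n0)
  I2: injects 0.153 A into n4 (from n5)
Assemble and solve the 6×6 MNA system:
  V(n1)=0.05199+0.7700j  V(n2)=0.9156+0.7032j  V(n3)=0.07124+0.3784j  V(n4)=0.9127+0.7320j  V(n5)=0.03057+0.5507j  V(n6)=0.02699+0.4798j

0.005766-0.01499j A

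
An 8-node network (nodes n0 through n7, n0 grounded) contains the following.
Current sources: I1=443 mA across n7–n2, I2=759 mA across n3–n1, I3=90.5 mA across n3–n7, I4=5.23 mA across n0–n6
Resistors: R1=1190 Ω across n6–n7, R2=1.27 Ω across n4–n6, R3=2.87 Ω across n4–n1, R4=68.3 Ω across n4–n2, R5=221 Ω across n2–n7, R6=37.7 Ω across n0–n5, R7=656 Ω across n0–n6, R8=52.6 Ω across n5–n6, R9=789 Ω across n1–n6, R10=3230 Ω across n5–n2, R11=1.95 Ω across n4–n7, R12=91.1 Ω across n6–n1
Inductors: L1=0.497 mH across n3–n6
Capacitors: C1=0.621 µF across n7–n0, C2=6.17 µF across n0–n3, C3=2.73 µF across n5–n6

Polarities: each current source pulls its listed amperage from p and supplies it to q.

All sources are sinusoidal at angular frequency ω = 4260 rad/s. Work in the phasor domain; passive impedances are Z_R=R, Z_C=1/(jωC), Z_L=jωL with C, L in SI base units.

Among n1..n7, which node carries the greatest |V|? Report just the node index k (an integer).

2

Element admittances at ω=4260 rad/s:
  I1: injects 0.443 A into n2 (from n7)
  Y(R1) = 0.0008403+0.000j S between n6,n7
  Y(L1) = 0.000-0.4723j S between n3,n6
  Y(R2) = 0.7874+0.000j S between n4,n6
  I2: injects 0.759 A into n1 (from n3)
  Y(C1) = 0.000+0.002645j S between n7,n0
  I3: injects 0.0905 A into n7 (from n3)
  Y(C2) = 0.000+0.02628j S between n0,n3
  Y(C3) = 0.000+0.01163j S between n5,n6
  Y(R3) = 0.3484+0.000j S between n4,n1
  Y(R4) = 0.01464+0.000j S between n4,n2
  Y(R5) = 0.004525+0.000j S between n2,n7
  Y(R6) = 0.02653+0.000j S between n0,n5
  Y(R7) = 0.001524+0.000j S between n0,n6
  Y(R8) = 0.01901+0.000j S between n5,n6
  Y(R9) = 0.001267+0.000j S between n1,n6
  Y(R10) = 0.0003096+0.000j S between n5,n2
  Y(R11) = 0.5128+0.000j S between n4,n7
  Y(R12) = 0.01098+0.000j S between n6,n1
  I4: injects 0.00523 A into n6 (from n0)
Assemble and solve the 7×7 MNA system:
  V(n1)=2.591+1.228j  V(n2)=23.14+1.216j  V(n3)=-0.5331-0.6033j  V(n4)=0.5216+1.228j  V(n5)=-0.2492+0.4533j  V(n6)=-0.5034+1.229j  V(n7)=0.04354+1.228j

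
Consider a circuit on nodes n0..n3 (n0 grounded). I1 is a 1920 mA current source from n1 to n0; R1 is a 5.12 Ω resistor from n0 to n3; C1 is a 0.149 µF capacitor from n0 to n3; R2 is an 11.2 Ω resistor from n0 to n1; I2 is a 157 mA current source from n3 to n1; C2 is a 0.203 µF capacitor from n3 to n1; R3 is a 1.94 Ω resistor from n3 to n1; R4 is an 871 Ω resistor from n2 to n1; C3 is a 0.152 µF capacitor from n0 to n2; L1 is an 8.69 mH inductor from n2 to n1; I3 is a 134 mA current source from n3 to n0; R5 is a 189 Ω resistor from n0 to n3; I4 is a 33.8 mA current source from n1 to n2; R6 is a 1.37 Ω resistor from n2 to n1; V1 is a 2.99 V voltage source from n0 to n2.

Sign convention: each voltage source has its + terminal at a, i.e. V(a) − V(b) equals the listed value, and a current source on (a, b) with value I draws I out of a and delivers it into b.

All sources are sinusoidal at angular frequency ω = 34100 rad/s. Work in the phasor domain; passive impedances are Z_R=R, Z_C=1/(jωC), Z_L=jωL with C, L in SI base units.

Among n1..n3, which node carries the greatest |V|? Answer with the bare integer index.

Element admittances at ω=34100 rad/s:
  I1: injects 1.92 A into n0 (from n1)
  Y(R1) = 0.1953+0.000j S between n0,n3
  Y(C1) = 0.000+0.005081j S between n0,n3
  Y(R2) = 0.08929+0.000j S between n0,n1
  I2: injects 0.157 A into n1 (from n3)
  Y(C2) = 0.000+0.006922j S between n3,n1
  Y(R3) = 0.5155+0.000j S between n3,n1
  Y(R4) = 0.001148+0.000j S between n2,n1
  Y(C3) = 0.000+0.005183j S between n0,n2
  Y(L1) = 0.000-0.003375j S between n2,n1
  I3: injects 0.134 A into n0 (from n3)
  Y(R5) = 0.005291+0.000j S between n0,n3
  I4: injects 0.0338 A into n2 (from n1)
  Y(R6) = 0.7299+0.000j S between n2,n1
  V1: constraint V(n0)−V(n2) = 2.99
Assemble and solve the 4×4 MNA system:
  V(n1)=-4.345+0.01029j  V(n2)=-2.990+0.000j  V(n3)=-3.534+0.02464j
  i(V1)=0.9570-0.02759j

1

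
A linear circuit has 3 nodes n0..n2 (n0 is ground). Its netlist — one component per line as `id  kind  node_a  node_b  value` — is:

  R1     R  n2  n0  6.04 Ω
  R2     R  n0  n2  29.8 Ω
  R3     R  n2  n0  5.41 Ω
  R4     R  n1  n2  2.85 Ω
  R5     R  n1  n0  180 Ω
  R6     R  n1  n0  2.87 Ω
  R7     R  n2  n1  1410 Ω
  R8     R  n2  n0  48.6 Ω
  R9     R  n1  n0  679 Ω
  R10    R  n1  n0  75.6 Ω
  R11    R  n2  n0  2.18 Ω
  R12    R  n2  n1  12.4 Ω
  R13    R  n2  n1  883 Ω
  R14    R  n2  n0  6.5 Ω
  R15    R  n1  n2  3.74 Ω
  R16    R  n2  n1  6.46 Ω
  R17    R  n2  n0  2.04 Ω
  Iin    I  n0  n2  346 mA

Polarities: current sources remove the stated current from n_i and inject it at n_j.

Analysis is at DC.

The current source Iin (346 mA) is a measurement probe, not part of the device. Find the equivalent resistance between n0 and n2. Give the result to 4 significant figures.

R_eq = 0.5666 Ω

MNA unknowns: 2 node voltages V₁..V_2
R1: Y=0.1656 on G[2,0]
R2: Y=0.03356 on G[0,2]
R3: Y=0.1848 on G[2,0]
R4: Y=0.3509 on G[1,2]
R5: Y=0.005556 on G[1,0]
R6: Y=0.3484 on G[1,0]
R7: Y=0.0007092 on G[2,1]
R8: Y=0.02058 on G[2,0]
R9: Y=0.001473 on G[1,0]
R10: Y=0.01323 on G[1,0]
R11: Y=0.4587 on G[2,0]
R12: Y=0.08065 on G[2,1]
R13: Y=0.001133 on G[2,1]
R14: Y=0.1538 on G[2,0]
R15: Y=0.2674 on G[1,2]
R16: Y=0.1548 on G[2,1]
R17: Y=0.4902 on G[2,0]
Iin: z[0]−=0.346, z[2]+=0.346
solve → V1=0.1370, V2=0.1960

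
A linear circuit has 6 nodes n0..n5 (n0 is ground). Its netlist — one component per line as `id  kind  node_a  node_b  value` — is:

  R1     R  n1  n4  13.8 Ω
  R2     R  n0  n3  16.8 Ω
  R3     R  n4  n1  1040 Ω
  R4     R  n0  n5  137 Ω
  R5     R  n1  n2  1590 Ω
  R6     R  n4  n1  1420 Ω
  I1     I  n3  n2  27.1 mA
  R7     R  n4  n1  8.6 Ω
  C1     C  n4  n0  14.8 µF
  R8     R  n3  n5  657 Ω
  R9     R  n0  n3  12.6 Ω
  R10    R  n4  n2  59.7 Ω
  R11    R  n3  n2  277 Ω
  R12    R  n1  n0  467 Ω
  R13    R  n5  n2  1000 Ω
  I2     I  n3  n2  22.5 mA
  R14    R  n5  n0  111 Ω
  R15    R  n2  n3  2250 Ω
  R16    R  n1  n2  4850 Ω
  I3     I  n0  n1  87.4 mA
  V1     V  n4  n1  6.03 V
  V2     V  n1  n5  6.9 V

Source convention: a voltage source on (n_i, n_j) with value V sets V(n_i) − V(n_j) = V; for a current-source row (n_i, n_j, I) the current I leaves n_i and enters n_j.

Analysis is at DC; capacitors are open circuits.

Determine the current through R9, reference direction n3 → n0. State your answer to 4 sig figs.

Element admittances at DC:
  Y(R1) = 0.07246 S between n1,n4
  Y(R2) = 0.05952 S between n0,n3
  Y(R3) = 0.0009615 S between n4,n1
  Y(R4) = 0.007299 S between n0,n5
  Y(R5) = 0.0006289 S between n1,n2
  Y(R6) = 0.0007042 S between n4,n1
  I1: injects 0.0271 A into n2 (from n3)
  Y(R7) = 0.1163 S between n4,n1
  Y(C1) = 0.000 S between n4,n0
  Y(R8) = 0.001522 S between n3,n5
  Y(R9) = 0.07937 S between n0,n3
  Y(R10) = 0.01675 S between n4,n2
  Y(R11) = 0.003610 S between n3,n2
  Y(R12) = 0.002141 S between n1,n0
  Y(R13) = 0.001000 S between n5,n2
  I2: injects 0.0225 A into n2 (from n3)
  Y(R14) = 0.009009 S between n5,n0
  Y(R15) = 0.0004444 S between n2,n3
  Y(R16) = 0.0002062 S between n1,n2
  I3: injects 0.0874 A into n1 (from n0)
  V1: constraint V(n4)−V(n1) = 6.03
  V2: constraint V(n1)−V(n5) = 6.9
Assemble and solve the 7×7 MNA system:
  V(n1)=10.08  V(n2)=14.64  V(n3)=0.1009  V(n4)=16.11  V(n5)=3.176
  i(V1)=-1.173  i(V2)=0.04502

0.008011 A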